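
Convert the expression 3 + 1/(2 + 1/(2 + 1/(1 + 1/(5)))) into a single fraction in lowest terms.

137/40

Work from the innermost term outward:
Start with 5.
1 + 1/(5/1) = 1 + 1/5 = 6/5
2 + 1/(6/5) = 2 + 5/6 = 17/6
2 + 1/(17/6) = 2 + 6/17 = 40/17
3 + 1/(40/17) = 3 + 17/40 = 137/40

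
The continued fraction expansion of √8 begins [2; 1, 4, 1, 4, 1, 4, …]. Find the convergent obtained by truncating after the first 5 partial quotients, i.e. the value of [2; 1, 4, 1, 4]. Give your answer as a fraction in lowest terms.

Collapse the nested fraction from the inside out:
Start with 4.
1 + 1/(4/1) = 1 + 1/4 = 5/4
4 + 1/(5/4) = 4 + 4/5 = 24/5
1 + 1/(24/5) = 1 + 5/24 = 29/24
2 + 1/(29/24) = 2 + 24/29 = 82/29

82/29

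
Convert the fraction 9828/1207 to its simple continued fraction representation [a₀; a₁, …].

[8; 7, 57, 3]

9828 = 8·1207 + 172, so a_0 = 8
1207 = 7·172 + 3, so a_1 = 7
172 = 57·3 + 1, so a_2 = 57
3 = 3·1 + 0, so a_3 = 3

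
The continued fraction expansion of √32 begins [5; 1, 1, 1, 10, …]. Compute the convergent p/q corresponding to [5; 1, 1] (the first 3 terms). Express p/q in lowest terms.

Use the convergent recurrence hₖ = aₖ·hₖ₋₁ + hₖ₋₂ (and likewise for the denominators kₖ):
a_0 = 5: 5/1
a_1 = 1: 6/1
a_2 = 1: 11/2

11/2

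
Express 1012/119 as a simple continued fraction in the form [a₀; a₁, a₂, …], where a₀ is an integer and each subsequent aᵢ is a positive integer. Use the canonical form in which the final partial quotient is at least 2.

[8; 1, 1, 59]

Run the Euclidean algorithm, recording each quotient:
1012 ÷ 119 → quotient 8, remainder 60
119 ÷ 60 → quotient 1, remainder 59
60 ÷ 59 → quotient 1, remainder 1
59 ÷ 1 → quotient 59, remainder 0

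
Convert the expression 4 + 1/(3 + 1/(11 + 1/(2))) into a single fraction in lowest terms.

307/71

Start with 2.
11 + 1/(2/1) = 11 + 1/2 = 23/2
3 + 1/(23/2) = 3 + 2/23 = 71/23
4 + 1/(71/23) = 4 + 23/71 = 307/71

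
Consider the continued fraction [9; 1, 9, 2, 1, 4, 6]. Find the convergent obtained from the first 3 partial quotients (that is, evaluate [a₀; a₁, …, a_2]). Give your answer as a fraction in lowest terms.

99/10

Build up convergents one term at a time:
a_0 = 9: 9/1
a_1 = 1: 10/1
a_2 = 9: 99/10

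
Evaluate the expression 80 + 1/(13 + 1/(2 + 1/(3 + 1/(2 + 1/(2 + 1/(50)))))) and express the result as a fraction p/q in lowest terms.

2115166/26415

a_0 = 80: 80/1
a_1 = 13: 1041/13
a_2 = 2: 2162/27
a_3 = 3: 7527/94
a_4 = 2: 17216/215
a_5 = 2: 41959/524
a_6 = 50: 2115166/26415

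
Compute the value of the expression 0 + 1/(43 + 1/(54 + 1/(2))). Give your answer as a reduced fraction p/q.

Start with 2.
54 + 1/(2/1) = 54 + 1/2 = 109/2
43 + 1/(109/2) = 43 + 2/109 = 4689/109
0 + 1/(4689/109) = 0 + 109/4689 = 109/4689

109/4689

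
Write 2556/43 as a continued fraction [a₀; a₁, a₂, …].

2556 ÷ 43 → quotient 59, remainder 19
43 ÷ 19 → quotient 2, remainder 5
19 ÷ 5 → quotient 3, remainder 4
5 ÷ 4 → quotient 1, remainder 1
4 ÷ 1 → quotient 4, remainder 0

[59; 2, 3, 1, 4]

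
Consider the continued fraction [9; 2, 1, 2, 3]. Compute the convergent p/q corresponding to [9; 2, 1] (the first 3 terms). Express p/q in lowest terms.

Start with 1.
2 + 1/(1/1) = 2 + 1/1 = 3/1
9 + 1/(3/1) = 9 + 1/3 = 28/3

28/3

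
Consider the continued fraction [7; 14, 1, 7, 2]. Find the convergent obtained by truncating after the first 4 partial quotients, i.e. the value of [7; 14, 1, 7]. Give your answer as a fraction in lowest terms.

Start with 7.
1 + 1/(7/1) = 1 + 1/7 = 8/7
14 + 1/(8/7) = 14 + 7/8 = 119/8
7 + 1/(119/8) = 7 + 8/119 = 841/119

841/119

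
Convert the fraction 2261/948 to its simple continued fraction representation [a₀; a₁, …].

[2; 2, 1, 1, 2, 14, 5]

2261 ÷ 948 → quotient 2, remainder 365
948 ÷ 365 → quotient 2, remainder 218
365 ÷ 218 → quotient 1, remainder 147
218 ÷ 147 → quotient 1, remainder 71
147 ÷ 71 → quotient 2, remainder 5
71 ÷ 5 → quotient 14, remainder 1
5 ÷ 1 → quotient 5, remainder 0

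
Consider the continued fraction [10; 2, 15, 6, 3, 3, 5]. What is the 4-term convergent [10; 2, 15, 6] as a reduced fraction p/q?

1971/188

Starting at the tail and folding back:
Start with 6.
15 + 1/(6/1) = 15 + 1/6 = 91/6
2 + 1/(91/6) = 2 + 6/91 = 188/91
10 + 1/(188/91) = 10 + 91/188 = 1971/188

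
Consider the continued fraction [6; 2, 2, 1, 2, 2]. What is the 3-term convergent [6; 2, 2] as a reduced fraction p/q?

Work from the innermost term outward:
Start with 2.
2 + 1/(2/1) = 2 + 1/2 = 5/2
6 + 1/(5/2) = 6 + 2/5 = 32/5

32/5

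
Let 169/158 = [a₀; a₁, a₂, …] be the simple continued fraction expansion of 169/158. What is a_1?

Apply division with remainder until the remainder is 0:
169 = 1·158 + 11, so a_0 = 1
158 = 14·11 + 4, so a_1 = 14

14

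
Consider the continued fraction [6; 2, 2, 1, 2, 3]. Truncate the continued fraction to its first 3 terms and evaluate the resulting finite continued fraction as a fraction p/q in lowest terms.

32/5

Start with 2.
2 + 1/(2/1) = 2 + 1/2 = 5/2
6 + 1/(5/2) = 6 + 2/5 = 32/5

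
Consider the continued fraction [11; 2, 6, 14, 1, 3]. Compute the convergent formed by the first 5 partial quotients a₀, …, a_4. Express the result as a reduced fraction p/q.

2258/197

Start with 1.
14 + 1/(1/1) = 14 + 1/1 = 15/1
6 + 1/(15/1) = 6 + 1/15 = 91/15
2 + 1/(91/15) = 2 + 15/91 = 197/91
11 + 1/(197/91) = 11 + 91/197 = 2258/197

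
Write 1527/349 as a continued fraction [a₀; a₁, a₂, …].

1527 = 4·349 + 131, so a_0 = 4
349 = 2·131 + 87, so a_1 = 2
131 = 1·87 + 44, so a_2 = 1
87 = 1·44 + 43, so a_3 = 1
44 = 1·43 + 1, so a_4 = 1
43 = 43·1 + 0, so a_5 = 43

[4; 2, 1, 1, 1, 43]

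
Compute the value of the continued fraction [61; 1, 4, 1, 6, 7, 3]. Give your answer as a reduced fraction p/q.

Collapse the nested fraction from the inside out:
Start with 3.
7 + 1/(3/1) = 7 + 1/3 = 22/3
6 + 1/(22/3) = 6 + 3/22 = 135/22
1 + 1/(135/22) = 1 + 22/135 = 157/135
4 + 1/(157/135) = 4 + 135/157 = 763/157
1 + 1/(763/157) = 1 + 157/763 = 920/763
61 + 1/(920/763) = 61 + 763/920 = 56883/920

56883/920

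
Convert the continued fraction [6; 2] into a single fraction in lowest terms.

Build up convergents one term at a time:
a_0 = 6: 6/1
a_1 = 2: 13/2

13/2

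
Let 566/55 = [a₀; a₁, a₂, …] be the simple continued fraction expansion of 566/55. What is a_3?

⌊566/55⌋ = 10, remainder 16
⌊55/16⌋ = 3, remainder 7
⌊16/7⌋ = 2, remainder 2
⌊7/2⌋ = 3, remainder 1

3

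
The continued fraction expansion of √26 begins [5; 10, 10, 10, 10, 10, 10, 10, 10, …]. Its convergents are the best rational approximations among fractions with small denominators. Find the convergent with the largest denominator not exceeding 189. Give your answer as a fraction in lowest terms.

515/101

a_0 = 5: 5/1  (≤ bound)
a_1 = 10: 51/10  (≤ bound)
a_2 = 10: 515/101  (≤ bound)
a_3 = 10: 5201/1020  (> 189, stop)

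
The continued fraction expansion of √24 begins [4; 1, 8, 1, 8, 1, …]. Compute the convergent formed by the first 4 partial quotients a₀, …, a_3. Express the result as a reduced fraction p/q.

Start with 1.
8 + 1/(1/1) = 8 + 1/1 = 9/1
1 + 1/(9/1) = 1 + 1/9 = 10/9
4 + 1/(10/9) = 4 + 9/10 = 49/10

49/10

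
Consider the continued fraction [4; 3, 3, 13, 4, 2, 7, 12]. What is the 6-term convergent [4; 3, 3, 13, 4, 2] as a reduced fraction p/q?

Start with 2.
4 + 1/(2/1) = 4 + 1/2 = 9/2
13 + 1/(9/2) = 13 + 2/9 = 119/9
3 + 1/(119/9) = 3 + 9/119 = 366/119
3 + 1/(366/119) = 3 + 119/366 = 1217/366
4 + 1/(1217/366) = 4 + 366/1217 = 5234/1217

5234/1217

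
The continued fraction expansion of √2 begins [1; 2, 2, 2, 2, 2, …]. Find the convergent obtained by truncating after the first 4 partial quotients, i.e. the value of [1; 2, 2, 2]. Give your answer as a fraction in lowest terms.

Build up convergents one term at a time:
a_0 = 1: 1/1
a_1 = 2: 3/2
a_2 = 2: 7/5
a_3 = 2: 17/12

17/12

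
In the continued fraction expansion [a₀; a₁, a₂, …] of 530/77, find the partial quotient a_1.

1

Run the Euclidean algorithm, recording each quotient:
530 ÷ 77 → quotient 6, remainder 68
77 ÷ 68 → quotient 1, remainder 9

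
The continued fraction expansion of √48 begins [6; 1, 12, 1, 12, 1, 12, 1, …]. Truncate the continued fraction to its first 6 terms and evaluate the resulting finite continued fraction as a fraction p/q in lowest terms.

Collapse the nested fraction from the inside out:
Start with 1.
12 + 1/(1/1) = 12 + 1/1 = 13/1
1 + 1/(13/1) = 1 + 1/13 = 14/13
12 + 1/(14/13) = 12 + 13/14 = 181/14
1 + 1/(181/14) = 1 + 14/181 = 195/181
6 + 1/(195/181) = 6 + 181/195 = 1351/195

1351/195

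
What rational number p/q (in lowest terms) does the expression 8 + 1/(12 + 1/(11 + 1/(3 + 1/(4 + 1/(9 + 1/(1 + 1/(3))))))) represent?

a_0 = 8: 8/1
a_1 = 12: 97/12
a_2 = 11: 1075/133
a_3 = 3: 3322/411
a_4 = 4: 14363/1777
a_5 = 9: 132589/16404
a_6 = 1: 146952/18181
a_7 = 3: 573445/70947

573445/70947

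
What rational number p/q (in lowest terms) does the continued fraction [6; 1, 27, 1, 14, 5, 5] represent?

Collapse the nested fraction from the inside out:
Start with 5.
5 + 1/(5/1) = 5 + 1/5 = 26/5
14 + 1/(26/5) = 14 + 5/26 = 369/26
1 + 1/(369/26) = 1 + 26/369 = 395/369
27 + 1/(395/369) = 27 + 369/395 = 11034/395
1 + 1/(11034/395) = 1 + 395/11034 = 11429/11034
6 + 1/(11429/11034) = 6 + 11034/11429 = 79608/11429

79608/11429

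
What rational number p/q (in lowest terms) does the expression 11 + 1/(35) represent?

386/35

Use the convergent recurrence hₖ = aₖ·hₖ₋₁ + hₖ₋₂ (and likewise for the denominators kₖ):
a_0 = 11: 11/1
a_1 = 35: 386/35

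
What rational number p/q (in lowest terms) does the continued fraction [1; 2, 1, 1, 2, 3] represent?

61/44

a_0 = 1: 1/1
a_1 = 2: 3/2
a_2 = 1: 4/3
a_3 = 1: 7/5
a_4 = 2: 18/13
a_5 = 3: 61/44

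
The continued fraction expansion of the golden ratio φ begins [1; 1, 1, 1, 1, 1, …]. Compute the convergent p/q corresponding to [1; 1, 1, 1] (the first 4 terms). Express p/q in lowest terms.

5/3

a_0 = 1: 1/1
a_1 = 1: 2/1
a_2 = 1: 3/2
a_3 = 1: 5/3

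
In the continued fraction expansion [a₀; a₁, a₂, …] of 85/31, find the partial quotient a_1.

1

85 = 2·31 + 23, so a_0 = 2
31 = 1·23 + 8, so a_1 = 1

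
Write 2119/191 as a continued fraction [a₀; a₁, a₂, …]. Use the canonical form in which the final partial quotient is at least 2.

[11; 10, 1, 1, 1, 1, 3]

Apply division with remainder until the remainder is 0:
2119 = 11·191 + 18, so a_0 = 11
191 = 10·18 + 11, so a_1 = 10
18 = 1·11 + 7, so a_2 = 1
11 = 1·7 + 4, so a_3 = 1
7 = 1·4 + 3, so a_4 = 1
4 = 1·3 + 1, so a_5 = 1
3 = 3·1 + 0, so a_6 = 3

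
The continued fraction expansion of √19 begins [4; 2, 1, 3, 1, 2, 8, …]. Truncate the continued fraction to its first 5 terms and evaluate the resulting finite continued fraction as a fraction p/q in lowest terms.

Start with 1.
3 + 1/(1/1) = 3 + 1/1 = 4/1
1 + 1/(4/1) = 1 + 1/4 = 5/4
2 + 1/(5/4) = 2 + 4/5 = 14/5
4 + 1/(14/5) = 4 + 5/14 = 61/14

61/14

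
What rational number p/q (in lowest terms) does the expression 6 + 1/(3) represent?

Start with 3.
6 + 1/(3/1) = 6 + 1/3 = 19/3

19/3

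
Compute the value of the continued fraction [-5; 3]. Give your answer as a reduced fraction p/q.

Compute successive convergents:
a_0 = -5: -5/1
a_1 = 3: -14/3

-14/3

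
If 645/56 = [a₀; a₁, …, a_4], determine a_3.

Run the Euclidean algorithm, recording each quotient:
⌊645/56⌋ = 11, remainder 29
⌊56/29⌋ = 1, remainder 27
⌊29/27⌋ = 1, remainder 2
⌊27/2⌋ = 13, remainder 1

13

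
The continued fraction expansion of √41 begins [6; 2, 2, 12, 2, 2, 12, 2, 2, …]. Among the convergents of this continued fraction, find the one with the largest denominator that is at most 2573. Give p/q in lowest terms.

List convergents until the denominator exceeds the bound:
a_0 = 6: 6/1  (≤ bound)
a_1 = 2: 13/2  (≤ bound)
a_2 = 2: 32/5  (≤ bound)
a_3 = 12: 397/62  (≤ bound)
a_4 = 2: 826/129  (≤ bound)
a_5 = 2: 2049/320  (≤ bound)
a_6 = 12: 25414/3969  (> 2573, stop)

2049/320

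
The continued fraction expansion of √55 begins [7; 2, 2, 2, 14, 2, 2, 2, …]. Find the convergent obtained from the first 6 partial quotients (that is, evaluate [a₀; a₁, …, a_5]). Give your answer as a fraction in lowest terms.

2655/358

Start with 2.
14 + 1/(2/1) = 14 + 1/2 = 29/2
2 + 1/(29/2) = 2 + 2/29 = 60/29
2 + 1/(60/29) = 2 + 29/60 = 149/60
2 + 1/(149/60) = 2 + 60/149 = 358/149
7 + 1/(358/149) = 7 + 149/358 = 2655/358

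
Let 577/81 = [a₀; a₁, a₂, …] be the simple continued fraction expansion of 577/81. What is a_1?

8

⌊577/81⌋ = 7, remainder 10
⌊81/10⌋ = 8, remainder 1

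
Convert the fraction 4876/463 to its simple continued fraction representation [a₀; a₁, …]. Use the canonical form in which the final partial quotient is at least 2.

[10; 1, 1, 7, 2, 14]

4876 ÷ 463 → quotient 10, remainder 246
463 ÷ 246 → quotient 1, remainder 217
246 ÷ 217 → quotient 1, remainder 29
217 ÷ 29 → quotient 7, remainder 14
29 ÷ 14 → quotient 2, remainder 1
14 ÷ 1 → quotient 14, remainder 0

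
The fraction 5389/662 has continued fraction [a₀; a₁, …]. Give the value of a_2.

Repeatedly divide and take the remainder:
5389 = 8·662 + 93, so a_0 = 8
662 = 7·93 + 11, so a_1 = 7
93 = 8·11 + 5, so a_2 = 8

8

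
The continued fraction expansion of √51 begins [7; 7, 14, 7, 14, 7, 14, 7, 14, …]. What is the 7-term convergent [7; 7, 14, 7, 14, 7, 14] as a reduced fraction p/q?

Use the convergent recurrence hₖ = aₖ·hₖ₋₁ + hₖ₋₂ (and likewise for the denominators kₖ):
a_0 = 7: 7/1
a_1 = 7: 50/7
a_2 = 14: 707/99
a_3 = 7: 4999/700
a_4 = 14: 70693/9899
a_5 = 7: 499850/69993
a_6 = 14: 7068593/989801

7068593/989801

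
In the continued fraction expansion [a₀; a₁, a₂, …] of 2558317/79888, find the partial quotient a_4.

Repeatedly divide and take the remainder:
⌊2558317/79888⌋ = 32, remainder 1901
⌊79888/1901⌋ = 42, remainder 46
⌊1901/46⌋ = 41, remainder 15
⌊46/15⌋ = 3, remainder 1
⌊15/1⌋ = 15, remainder 0

15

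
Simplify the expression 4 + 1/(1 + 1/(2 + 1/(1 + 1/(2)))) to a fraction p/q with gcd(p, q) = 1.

52/11

Start with 2.
1 + 1/(2/1) = 1 + 1/2 = 3/2
2 + 1/(3/2) = 2 + 2/3 = 8/3
1 + 1/(8/3) = 1 + 3/8 = 11/8
4 + 1/(11/8) = 4 + 8/11 = 52/11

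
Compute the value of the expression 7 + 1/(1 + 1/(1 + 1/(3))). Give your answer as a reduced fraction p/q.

Start with 3.
1 + 1/(3/1) = 1 + 1/3 = 4/3
1 + 1/(4/3) = 1 + 3/4 = 7/4
7 + 1/(7/4) = 7 + 4/7 = 53/7

53/7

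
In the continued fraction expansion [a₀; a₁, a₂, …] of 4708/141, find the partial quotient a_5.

2

Repeatedly divide and take the remainder:
⌊4708/141⌋ = 33, remainder 55
⌊141/55⌋ = 2, remainder 31
⌊55/31⌋ = 1, remainder 24
⌊31/24⌋ = 1, remainder 7
⌊24/7⌋ = 3, remainder 3
⌊7/3⌋ = 2, remainder 1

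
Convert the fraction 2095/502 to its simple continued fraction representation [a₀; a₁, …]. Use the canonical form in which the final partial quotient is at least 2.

Run the Euclidean algorithm, recording each quotient:
⌊2095/502⌋ = 4, remainder 87
⌊502/87⌋ = 5, remainder 67
⌊87/67⌋ = 1, remainder 20
⌊67/20⌋ = 3, remainder 7
⌊20/7⌋ = 2, remainder 6
⌊7/6⌋ = 1, remainder 1
⌊6/1⌋ = 6, remainder 0

[4; 5, 1, 3, 2, 1, 6]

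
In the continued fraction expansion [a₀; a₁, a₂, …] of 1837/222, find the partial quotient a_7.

⌊1837/222⌋ = 8, remainder 61
⌊222/61⌋ = 3, remainder 39
⌊61/39⌋ = 1, remainder 22
⌊39/22⌋ = 1, remainder 17
⌊22/17⌋ = 1, remainder 5
⌊17/5⌋ = 3, remainder 2
⌊5/2⌋ = 2, remainder 1
⌊2/1⌋ = 2, remainder 0

2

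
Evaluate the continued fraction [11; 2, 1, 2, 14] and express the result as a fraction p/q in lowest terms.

1308/115

Build up convergents one term at a time:
a_0 = 11: 11/1
a_1 = 2: 23/2
a_2 = 1: 34/3
a_3 = 2: 91/8
a_4 = 14: 1308/115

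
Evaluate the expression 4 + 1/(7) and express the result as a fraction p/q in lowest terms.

29/7

a_0 = 4: 4/1
a_1 = 7: 29/7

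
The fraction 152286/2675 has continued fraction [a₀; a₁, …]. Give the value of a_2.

⌊152286/2675⌋ = 56, remainder 2486
⌊2675/2486⌋ = 1, remainder 189
⌊2486/189⌋ = 13, remainder 29

13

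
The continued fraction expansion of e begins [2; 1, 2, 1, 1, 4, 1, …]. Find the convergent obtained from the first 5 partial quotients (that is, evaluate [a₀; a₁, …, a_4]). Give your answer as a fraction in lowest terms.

19/7

Collapse the nested fraction from the inside out:
Start with 1.
1 + 1/(1/1) = 1 + 1/1 = 2/1
2 + 1/(2/1) = 2 + 1/2 = 5/2
1 + 1/(5/2) = 1 + 2/5 = 7/5
2 + 1/(7/5) = 2 + 5/7 = 19/7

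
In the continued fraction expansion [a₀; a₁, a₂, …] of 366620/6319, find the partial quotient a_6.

⌊366620/6319⌋ = 58, remainder 118
⌊6319/118⌋ = 53, remainder 65
⌊118/65⌋ = 1, remainder 53
⌊65/53⌋ = 1, remainder 12
⌊53/12⌋ = 4, remainder 5
⌊12/5⌋ = 2, remainder 2
⌊5/2⌋ = 2, remainder 1

2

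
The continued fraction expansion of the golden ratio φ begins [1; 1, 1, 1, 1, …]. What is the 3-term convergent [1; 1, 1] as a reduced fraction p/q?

Compute successive convergents:
a_0 = 1: 1/1
a_1 = 1: 2/1
a_2 = 1: 3/2

3/2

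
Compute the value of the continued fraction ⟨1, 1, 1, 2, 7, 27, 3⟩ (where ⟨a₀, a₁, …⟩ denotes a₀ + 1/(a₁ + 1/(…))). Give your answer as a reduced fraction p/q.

Start with 3.
27 + 1/(3/1) = 27 + 1/3 = 82/3
7 + 1/(82/3) = 7 + 3/82 = 577/82
2 + 1/(577/82) = 2 + 82/577 = 1236/577
1 + 1/(1236/577) = 1 + 577/1236 = 1813/1236
1 + 1/(1813/1236) = 1 + 1236/1813 = 3049/1813
1 + 1/(3049/1813) = 1 + 1813/3049 = 4862/3049

4862/3049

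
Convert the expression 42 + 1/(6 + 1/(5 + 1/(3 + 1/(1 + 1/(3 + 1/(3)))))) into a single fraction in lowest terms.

Start with 3.
3 + 1/(3/1) = 3 + 1/3 = 10/3
1 + 1/(10/3) = 1 + 3/10 = 13/10
3 + 1/(13/10) = 3 + 10/13 = 49/13
5 + 1/(49/13) = 5 + 13/49 = 258/49
6 + 1/(258/49) = 6 + 49/258 = 1597/258
42 + 1/(1597/258) = 42 + 258/1597 = 67332/1597

67332/1597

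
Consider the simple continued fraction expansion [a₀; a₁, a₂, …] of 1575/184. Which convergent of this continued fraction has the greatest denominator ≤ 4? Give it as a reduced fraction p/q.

a_0 = 8: 8/1  (≤ bound)
a_1 = 1: 9/1  (≤ bound)
a_2 = 1: 17/2  (≤ bound)
a_3 = 3: 60/7  (> 4, stop)

17/2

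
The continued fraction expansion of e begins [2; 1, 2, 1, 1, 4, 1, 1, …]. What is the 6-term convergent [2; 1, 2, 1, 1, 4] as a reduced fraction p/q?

Use the convergent recurrence hₖ = aₖ·hₖ₋₁ + hₖ₋₂ (and likewise for the denominators kₖ):
a_0 = 2: 2/1
a_1 = 1: 3/1
a_2 = 2: 8/3
a_3 = 1: 11/4
a_4 = 1: 19/7
a_5 = 4: 87/32

87/32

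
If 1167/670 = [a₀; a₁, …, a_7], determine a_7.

3

Run the Euclidean algorithm, recording each quotient:
1167 = 1·670 + 497, so a_0 = 1
670 = 1·497 + 173, so a_1 = 1
497 = 2·173 + 151, so a_2 = 2
173 = 1·151 + 22, so a_3 = 1
151 = 6·22 + 19, so a_4 = 6
22 = 1·19 + 3, so a_5 = 1
19 = 6·3 + 1, so a_6 = 6
3 = 3·1 + 0, so a_7 = 3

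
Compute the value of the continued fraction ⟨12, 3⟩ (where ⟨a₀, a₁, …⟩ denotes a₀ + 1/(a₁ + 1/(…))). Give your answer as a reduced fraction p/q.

Start with 3.
12 + 1/(3/1) = 12 + 1/3 = 37/3

37/3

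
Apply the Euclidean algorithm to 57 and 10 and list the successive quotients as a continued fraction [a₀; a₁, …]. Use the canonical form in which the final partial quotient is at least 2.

57 ÷ 10 → quotient 5, remainder 7
10 ÷ 7 → quotient 1, remainder 3
7 ÷ 3 → quotient 2, remainder 1
3 ÷ 1 → quotient 3, remainder 0

[5; 1, 2, 3]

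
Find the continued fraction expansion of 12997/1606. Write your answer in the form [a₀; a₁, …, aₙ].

[8; 10, 1, 3, 1, 1, 16]

12997 = 8·1606 + 149, so a_0 = 8
1606 = 10·149 + 116, so a_1 = 10
149 = 1·116 + 33, so a_2 = 1
116 = 3·33 + 17, so a_3 = 3
33 = 1·17 + 16, so a_4 = 1
17 = 1·16 + 1, so a_5 = 1
16 = 16·1 + 0, so a_6 = 16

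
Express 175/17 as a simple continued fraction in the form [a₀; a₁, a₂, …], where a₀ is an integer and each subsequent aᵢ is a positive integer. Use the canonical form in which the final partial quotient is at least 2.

[10; 3, 2, 2]

175 ÷ 17 → quotient 10, remainder 5
17 ÷ 5 → quotient 3, remainder 2
5 ÷ 2 → quotient 2, remainder 1
2 ÷ 1 → quotient 2, remainder 0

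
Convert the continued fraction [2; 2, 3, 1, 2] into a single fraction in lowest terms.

61/25

a_0 = 2: 2/1
a_1 = 2: 5/2
a_2 = 3: 17/7
a_3 = 1: 22/9
a_4 = 2: 61/25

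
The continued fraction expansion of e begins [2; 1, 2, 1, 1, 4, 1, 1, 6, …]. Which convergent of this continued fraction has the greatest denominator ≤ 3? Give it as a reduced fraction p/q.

a_0 = 2: 2/1  (≤ bound)
a_1 = 1: 3/1  (≤ bound)
a_2 = 2: 8/3  (≤ bound)
a_3 = 1: 11/4  (> 3, stop)

8/3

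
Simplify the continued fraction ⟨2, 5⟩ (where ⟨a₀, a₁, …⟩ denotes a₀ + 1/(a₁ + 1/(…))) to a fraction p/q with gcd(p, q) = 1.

11/5

Compute successive convergents:
a_0 = 2: 2/1
a_1 = 5: 11/5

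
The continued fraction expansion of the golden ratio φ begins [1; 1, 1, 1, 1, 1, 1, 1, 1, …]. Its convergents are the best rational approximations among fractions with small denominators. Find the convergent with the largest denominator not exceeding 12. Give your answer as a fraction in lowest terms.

a_0 = 1: 1/1  (≤ bound)
a_1 = 1: 2/1  (≤ bound)
a_2 = 1: 3/2  (≤ bound)
a_3 = 1: 5/3  (≤ bound)
a_4 = 1: 8/5  (≤ bound)
a_5 = 1: 13/8  (≤ bound)
a_6 = 1: 21/13  (> 12, stop)

13/8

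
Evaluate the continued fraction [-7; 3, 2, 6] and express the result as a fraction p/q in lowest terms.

Starting at the tail and folding back:
Start with 6.
2 + 1/(6/1) = 2 + 1/6 = 13/6
3 + 1/(13/6) = 3 + 6/13 = 45/13
-7 + 1/(45/13) = -7 + 13/45 = -302/45

-302/45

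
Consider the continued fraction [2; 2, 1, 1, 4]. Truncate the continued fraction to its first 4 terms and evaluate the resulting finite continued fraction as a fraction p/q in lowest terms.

Start with 1.
1 + 1/(1/1) = 1 + 1/1 = 2/1
2 + 1/(2/1) = 2 + 1/2 = 5/2
2 + 1/(5/2) = 2 + 2/5 = 12/5

12/5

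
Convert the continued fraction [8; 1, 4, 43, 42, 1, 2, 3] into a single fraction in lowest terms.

Compute successive convergents:
a_0 = 8: 8/1
a_1 = 1: 9/1
a_2 = 4: 44/5
a_3 = 43: 1901/216
a_4 = 42: 79886/9077
a_5 = 1: 81787/9293
a_6 = 2: 243460/27663
a_7 = 3: 812167/92282

812167/92282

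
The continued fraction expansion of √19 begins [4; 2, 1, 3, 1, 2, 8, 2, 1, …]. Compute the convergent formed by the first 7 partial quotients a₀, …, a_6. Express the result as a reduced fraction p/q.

a_0 = 4: 4/1
a_1 = 2: 9/2
a_2 = 1: 13/3
a_3 = 3: 48/11
a_4 = 1: 61/14
a_5 = 2: 170/39
a_6 = 8: 1421/326

1421/326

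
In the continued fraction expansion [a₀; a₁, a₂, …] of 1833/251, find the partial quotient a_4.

3

⌊1833/251⌋ = 7, remainder 76
⌊251/76⌋ = 3, remainder 23
⌊76/23⌋ = 3, remainder 7
⌊23/7⌋ = 3, remainder 2
⌊7/2⌋ = 3, remainder 1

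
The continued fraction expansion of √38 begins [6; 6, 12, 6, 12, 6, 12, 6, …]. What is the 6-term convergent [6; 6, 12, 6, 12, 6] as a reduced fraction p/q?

202501/32850

a_0 = 6: 6/1
a_1 = 6: 37/6
a_2 = 12: 450/73
a_3 = 6: 2737/444
a_4 = 12: 33294/5401
a_5 = 6: 202501/32850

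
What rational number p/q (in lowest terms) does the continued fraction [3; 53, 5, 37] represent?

a_0 = 3: 3/1
a_1 = 53: 160/53
a_2 = 5: 803/266
a_3 = 37: 29871/9895

29871/9895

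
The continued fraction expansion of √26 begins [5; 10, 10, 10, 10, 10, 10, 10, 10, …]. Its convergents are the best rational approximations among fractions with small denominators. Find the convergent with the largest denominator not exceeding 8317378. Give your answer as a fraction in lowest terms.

a_0 = 5: 5/1  (≤ bound)
a_1 = 10: 51/10  (≤ bound)
a_2 = 10: 515/101  (≤ bound)
a_3 = 10: 5201/1020  (≤ bound)
a_4 = 10: 52525/10301  (≤ bound)
a_5 = 10: 530451/104030  (≤ bound)
a_6 = 10: 5357035/1050601  (≤ bound)
a_7 = 10: 54100801/10610040  (> 8317378, stop)

5357035/1050601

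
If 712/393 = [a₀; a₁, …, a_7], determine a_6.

712 ÷ 393 → quotient 1, remainder 319
393 ÷ 319 → quotient 1, remainder 74
319 ÷ 74 → quotient 4, remainder 23
74 ÷ 23 → quotient 3, remainder 5
23 ÷ 5 → quotient 4, remainder 3
5 ÷ 3 → quotient 1, remainder 2
3 ÷ 2 → quotient 1, remainder 1

1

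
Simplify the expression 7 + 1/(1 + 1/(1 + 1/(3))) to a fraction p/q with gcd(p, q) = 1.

53/7

Start with 3.
1 + 1/(3/1) = 1 + 1/3 = 4/3
1 + 1/(4/3) = 1 + 3/4 = 7/4
7 + 1/(7/4) = 7 + 4/7 = 53/7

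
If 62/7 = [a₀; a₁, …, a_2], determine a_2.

62 ÷ 7 → quotient 8, remainder 6
7 ÷ 6 → quotient 1, remainder 1
6 ÷ 1 → quotient 6, remainder 0

6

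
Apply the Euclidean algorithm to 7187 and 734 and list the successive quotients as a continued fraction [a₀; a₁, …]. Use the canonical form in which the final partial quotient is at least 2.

[9; 1, 3, 1, 3, 1, 14, 2]

Apply division with remainder until the remainder is 0:
7187 ÷ 734 → quotient 9, remainder 581
734 ÷ 581 → quotient 1, remainder 153
581 ÷ 153 → quotient 3, remainder 122
153 ÷ 122 → quotient 1, remainder 31
122 ÷ 31 → quotient 3, remainder 29
31 ÷ 29 → quotient 1, remainder 2
29 ÷ 2 → quotient 14, remainder 1
2 ÷ 1 → quotient 2, remainder 0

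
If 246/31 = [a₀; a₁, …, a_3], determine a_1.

1

Apply division with remainder until the remainder is 0:
⌊246/31⌋ = 7, remainder 29
⌊31/29⌋ = 1, remainder 2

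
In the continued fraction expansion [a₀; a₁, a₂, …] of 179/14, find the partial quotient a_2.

3

⌊179/14⌋ = 12, remainder 11
⌊14/11⌋ = 1, remainder 3
⌊11/3⌋ = 3, remainder 2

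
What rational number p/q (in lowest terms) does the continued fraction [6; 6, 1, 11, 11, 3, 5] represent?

92998/15135

Start with 5.
3 + 1/(5/1) = 3 + 1/5 = 16/5
11 + 1/(16/5) = 11 + 5/16 = 181/16
11 + 1/(181/16) = 11 + 16/181 = 2007/181
1 + 1/(2007/181) = 1 + 181/2007 = 2188/2007
6 + 1/(2188/2007) = 6 + 2007/2188 = 15135/2188
6 + 1/(15135/2188) = 6 + 2188/15135 = 92998/15135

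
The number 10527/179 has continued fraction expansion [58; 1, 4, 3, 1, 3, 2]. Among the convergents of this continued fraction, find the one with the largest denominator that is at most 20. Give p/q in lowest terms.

941/16

a_0 = 58: 58/1  (≤ bound)
a_1 = 1: 59/1  (≤ bound)
a_2 = 4: 294/5  (≤ bound)
a_3 = 3: 941/16  (≤ bound)
a_4 = 1: 1235/21  (> 20, stop)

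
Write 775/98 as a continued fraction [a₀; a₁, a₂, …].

[7; 1, 9, 1, 8]

775 ÷ 98 → quotient 7, remainder 89
98 ÷ 89 → quotient 1, remainder 9
89 ÷ 9 → quotient 9, remainder 8
9 ÷ 8 → quotient 1, remainder 1
8 ÷ 1 → quotient 8, remainder 0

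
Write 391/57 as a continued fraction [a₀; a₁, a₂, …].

391 ÷ 57 → quotient 6, remainder 49
57 ÷ 49 → quotient 1, remainder 8
49 ÷ 8 → quotient 6, remainder 1
8 ÷ 1 → quotient 8, remainder 0

[6; 1, 6, 8]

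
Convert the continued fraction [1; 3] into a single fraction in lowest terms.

4/3

Compute successive convergents:
a_0 = 1: 1/1
a_1 = 3: 4/3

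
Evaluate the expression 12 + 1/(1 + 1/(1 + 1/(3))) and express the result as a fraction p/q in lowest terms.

a_0 = 12: 12/1
a_1 = 1: 13/1
a_2 = 1: 25/2
a_3 = 3: 88/7

88/7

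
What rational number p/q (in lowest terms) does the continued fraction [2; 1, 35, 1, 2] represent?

a_0 = 2: 2/1
a_1 = 1: 3/1
a_2 = 35: 107/36
a_3 = 1: 110/37
a_4 = 2: 327/110

327/110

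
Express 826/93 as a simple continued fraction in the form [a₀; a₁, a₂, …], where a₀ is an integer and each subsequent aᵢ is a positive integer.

826 ÷ 93 → quotient 8, remainder 82
93 ÷ 82 → quotient 1, remainder 11
82 ÷ 11 → quotient 7, remainder 5
11 ÷ 5 → quotient 2, remainder 1
5 ÷ 1 → quotient 5, remainder 0

[8; 1, 7, 2, 5]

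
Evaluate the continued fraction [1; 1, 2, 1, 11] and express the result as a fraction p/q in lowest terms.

Start with 11.
1 + 1/(11/1) = 1 + 1/11 = 12/11
2 + 1/(12/11) = 2 + 11/12 = 35/12
1 + 1/(35/12) = 1 + 12/35 = 47/35
1 + 1/(47/35) = 1 + 35/47 = 82/47

82/47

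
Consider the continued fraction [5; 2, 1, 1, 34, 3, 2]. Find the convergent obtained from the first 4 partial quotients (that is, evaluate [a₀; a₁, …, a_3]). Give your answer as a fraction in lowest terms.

27/5

Start with 1.
1 + 1/(1/1) = 1 + 1/1 = 2/1
2 + 1/(2/1) = 2 + 1/2 = 5/2
5 + 1/(5/2) = 5 + 2/5 = 27/5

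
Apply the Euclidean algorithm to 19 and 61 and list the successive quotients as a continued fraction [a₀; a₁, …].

[0; 3, 4, 1, 3]

⌊19/61⌋ = 0, remainder 19
⌊61/19⌋ = 3, remainder 4
⌊19/4⌋ = 4, remainder 3
⌊4/3⌋ = 1, remainder 1
⌊3/1⌋ = 3, remainder 0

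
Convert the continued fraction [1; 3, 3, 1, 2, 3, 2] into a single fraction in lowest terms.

Start with 2.
3 + 1/(2/1) = 3 + 1/2 = 7/2
2 + 1/(7/2) = 2 + 2/7 = 16/7
1 + 1/(16/7) = 1 + 7/16 = 23/16
3 + 1/(23/16) = 3 + 16/23 = 85/23
3 + 1/(85/23) = 3 + 23/85 = 278/85
1 + 1/(278/85) = 1 + 85/278 = 363/278

363/278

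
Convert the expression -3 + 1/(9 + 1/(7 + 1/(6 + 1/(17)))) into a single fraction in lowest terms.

-19497/6745

Start with 17.
6 + 1/(17/1) = 6 + 1/17 = 103/17
7 + 1/(103/17) = 7 + 17/103 = 738/103
9 + 1/(738/103) = 9 + 103/738 = 6745/738
-3 + 1/(6745/738) = -3 + 738/6745 = -19497/6745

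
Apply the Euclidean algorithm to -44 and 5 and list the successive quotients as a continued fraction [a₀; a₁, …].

[-9; 5]

Apply division with remainder until the remainder is 0:
⌊-44/5⌋ = -9, remainder 1
⌊5/1⌋ = 5, remainder 0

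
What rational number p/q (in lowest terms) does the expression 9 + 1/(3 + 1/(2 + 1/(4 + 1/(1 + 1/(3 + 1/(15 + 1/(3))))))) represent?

Starting at the tail and folding back:
Start with 3.
15 + 1/(3/1) = 15 + 1/3 = 46/3
3 + 1/(46/3) = 3 + 3/46 = 141/46
1 + 1/(141/46) = 1 + 46/141 = 187/141
4 + 1/(187/141) = 4 + 141/187 = 889/187
2 + 1/(889/187) = 2 + 187/889 = 1965/889
3 + 1/(1965/889) = 3 + 889/1965 = 6784/1965
9 + 1/(6784/1965) = 9 + 1965/6784 = 63021/6784

63021/6784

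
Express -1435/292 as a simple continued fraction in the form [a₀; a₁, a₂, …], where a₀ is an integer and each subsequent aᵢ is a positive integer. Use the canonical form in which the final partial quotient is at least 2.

[-5; 11, 1, 2, 8]

Repeatedly divide and take the remainder:
-1435 ÷ 292 → quotient -5, remainder 25
292 ÷ 25 → quotient 11, remainder 17
25 ÷ 17 → quotient 1, remainder 8
17 ÷ 8 → quotient 2, remainder 1
8 ÷ 1 → quotient 8, remainder 0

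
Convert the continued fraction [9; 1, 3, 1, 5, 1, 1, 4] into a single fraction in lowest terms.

2801/286

Starting at the tail and folding back:
Start with 4.
1 + 1/(4/1) = 1 + 1/4 = 5/4
1 + 1/(5/4) = 1 + 4/5 = 9/5
5 + 1/(9/5) = 5 + 5/9 = 50/9
1 + 1/(50/9) = 1 + 9/50 = 59/50
3 + 1/(59/50) = 3 + 50/59 = 227/59
1 + 1/(227/59) = 1 + 59/227 = 286/227
9 + 1/(286/227) = 9 + 227/286 = 2801/286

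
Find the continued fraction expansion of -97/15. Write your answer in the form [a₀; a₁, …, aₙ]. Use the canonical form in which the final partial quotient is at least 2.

⌊-97/15⌋ = -7, remainder 8
⌊15/8⌋ = 1, remainder 7
⌊8/7⌋ = 1, remainder 1
⌊7/1⌋ = 7, remainder 0

[-7; 1, 1, 7]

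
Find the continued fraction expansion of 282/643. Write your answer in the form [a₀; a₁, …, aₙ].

Repeatedly divide and take the remainder:
⌊282/643⌋ = 0, remainder 282
⌊643/282⌋ = 2, remainder 79
⌊282/79⌋ = 3, remainder 45
⌊79/45⌋ = 1, remainder 34
⌊45/34⌋ = 1, remainder 11
⌊34/11⌋ = 3, remainder 1
⌊11/1⌋ = 11, remainder 0

[0; 2, 3, 1, 1, 3, 11]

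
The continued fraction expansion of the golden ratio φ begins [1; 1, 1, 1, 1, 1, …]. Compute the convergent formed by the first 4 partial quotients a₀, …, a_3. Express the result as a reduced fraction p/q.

5/3

Start with 1.
1 + 1/(1/1) = 1 + 1/1 = 2/1
1 + 1/(2/1) = 1 + 1/2 = 3/2
1 + 1/(3/2) = 1 + 2/3 = 5/3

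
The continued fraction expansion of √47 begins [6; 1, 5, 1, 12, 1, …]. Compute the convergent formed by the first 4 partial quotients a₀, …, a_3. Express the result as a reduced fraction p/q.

48/7

Use the convergent recurrence hₖ = aₖ·hₖ₋₁ + hₖ₋₂ (and likewise for the denominators kₖ):
a_0 = 6: 6/1
a_1 = 1: 7/1
a_2 = 5: 41/6
a_3 = 1: 48/7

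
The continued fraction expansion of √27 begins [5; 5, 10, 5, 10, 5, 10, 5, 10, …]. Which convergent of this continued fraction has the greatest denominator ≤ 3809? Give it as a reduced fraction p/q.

13775/2651

a_0 = 5: 5/1  (≤ bound)
a_1 = 5: 26/5  (≤ bound)
a_2 = 10: 265/51  (≤ bound)
a_3 = 5: 1351/260  (≤ bound)
a_4 = 10: 13775/2651  (≤ bound)
a_5 = 5: 70226/13515  (> 3809, stop)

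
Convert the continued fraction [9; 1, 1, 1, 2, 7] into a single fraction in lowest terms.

Build up convergents one term at a time:
a_0 = 9: 9/1
a_1 = 1: 10/1
a_2 = 1: 19/2
a_3 = 1: 29/3
a_4 = 2: 77/8
a_5 = 7: 568/59

568/59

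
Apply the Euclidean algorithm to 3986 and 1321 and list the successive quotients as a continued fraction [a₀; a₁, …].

3986 ÷ 1321 → quotient 3, remainder 23
1321 ÷ 23 → quotient 57, remainder 10
23 ÷ 10 → quotient 2, remainder 3
10 ÷ 3 → quotient 3, remainder 1
3 ÷ 1 → quotient 3, remainder 0

[3; 57, 2, 3, 3]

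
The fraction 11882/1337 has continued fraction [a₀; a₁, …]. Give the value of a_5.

1

⌊11882/1337⌋ = 8, remainder 1186
⌊1337/1186⌋ = 1, remainder 151
⌊1186/151⌋ = 7, remainder 129
⌊151/129⌋ = 1, remainder 22
⌊129/22⌋ = 5, remainder 19
⌊22/19⌋ = 1, remainder 3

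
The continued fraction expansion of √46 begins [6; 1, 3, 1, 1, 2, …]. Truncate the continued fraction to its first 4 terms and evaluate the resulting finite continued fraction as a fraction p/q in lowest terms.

Compute successive convergents:
a_0 = 6: 6/1
a_1 = 1: 7/1
a_2 = 3: 27/4
a_3 = 1: 34/5

34/5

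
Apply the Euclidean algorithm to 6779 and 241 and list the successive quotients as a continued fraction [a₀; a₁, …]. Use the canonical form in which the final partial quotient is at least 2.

6779 = 28·241 + 31, so a_0 = 28
241 = 7·31 + 24, so a_1 = 7
31 = 1·24 + 7, so a_2 = 1
24 = 3·7 + 3, so a_3 = 3
7 = 2·3 + 1, so a_4 = 2
3 = 3·1 + 0, so a_5 = 3

[28; 7, 1, 3, 2, 3]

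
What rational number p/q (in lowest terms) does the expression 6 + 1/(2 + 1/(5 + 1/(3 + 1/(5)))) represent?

a_0 = 6: 6/1
a_1 = 2: 13/2
a_2 = 5: 71/11
a_3 = 3: 226/35
a_4 = 5: 1201/186

1201/186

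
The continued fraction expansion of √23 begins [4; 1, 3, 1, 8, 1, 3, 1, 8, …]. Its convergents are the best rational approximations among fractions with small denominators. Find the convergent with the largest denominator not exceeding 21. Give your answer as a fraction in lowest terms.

24/5

List convergents until the denominator exceeds the bound:
a_0 = 4: 4/1  (≤ bound)
a_1 = 1: 5/1  (≤ bound)
a_2 = 3: 19/4  (≤ bound)
a_3 = 1: 24/5  (≤ bound)
a_4 = 8: 211/44  (> 21, stop)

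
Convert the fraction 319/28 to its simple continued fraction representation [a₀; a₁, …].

319 ÷ 28 → quotient 11, remainder 11
28 ÷ 11 → quotient 2, remainder 6
11 ÷ 6 → quotient 1, remainder 5
6 ÷ 5 → quotient 1, remainder 1
5 ÷ 1 → quotient 5, remainder 0

[11; 2, 1, 1, 5]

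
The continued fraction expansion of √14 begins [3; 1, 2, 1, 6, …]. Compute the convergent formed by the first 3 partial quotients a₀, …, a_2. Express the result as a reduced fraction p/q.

11/3

Compute successive convergents:
a_0 = 3: 3/1
a_1 = 1: 4/1
a_2 = 2: 11/3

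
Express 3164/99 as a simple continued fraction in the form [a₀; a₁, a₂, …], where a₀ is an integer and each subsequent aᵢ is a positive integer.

[31; 1, 23, 1, 3]

Apply division with remainder until the remainder is 0:
3164 = 31·99 + 95, so a_0 = 31
99 = 1·95 + 4, so a_1 = 1
95 = 23·4 + 3, so a_2 = 23
4 = 1·3 + 1, so a_3 = 1
3 = 3·1 + 0, so a_4 = 3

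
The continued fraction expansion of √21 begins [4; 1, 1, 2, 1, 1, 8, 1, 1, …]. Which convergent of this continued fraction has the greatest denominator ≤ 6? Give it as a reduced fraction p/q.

a_0 = 4: 4/1  (≤ bound)
a_1 = 1: 5/1  (≤ bound)
a_2 = 1: 9/2  (≤ bound)
a_3 = 2: 23/5  (≤ bound)
a_4 = 1: 32/7  (> 6, stop)

23/5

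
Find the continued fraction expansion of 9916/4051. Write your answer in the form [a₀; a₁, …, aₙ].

Repeatedly divide and take the remainder:
9916 ÷ 4051 → quotient 2, remainder 1814
4051 ÷ 1814 → quotient 2, remainder 423
1814 ÷ 423 → quotient 4, remainder 122
423 ÷ 122 → quotient 3, remainder 57
122 ÷ 57 → quotient 2, remainder 8
57 ÷ 8 → quotient 7, remainder 1
8 ÷ 1 → quotient 8, remainder 0

[2; 2, 4, 3, 2, 7, 8]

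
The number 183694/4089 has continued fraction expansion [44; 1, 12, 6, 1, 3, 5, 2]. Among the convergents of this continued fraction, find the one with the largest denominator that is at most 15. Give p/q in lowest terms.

List convergents until the denominator exceeds the bound:
a_0 = 44: 44/1  (≤ bound)
a_1 = 1: 45/1  (≤ bound)
a_2 = 12: 584/13  (≤ bound)
a_3 = 6: 3549/79  (> 15, stop)

584/13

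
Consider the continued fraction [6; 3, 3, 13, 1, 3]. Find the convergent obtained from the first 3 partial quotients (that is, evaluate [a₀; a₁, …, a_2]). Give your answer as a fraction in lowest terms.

Use the convergent recurrence hₖ = aₖ·hₖ₋₁ + hₖ₋₂ (and likewise for the denominators kₖ):
a_0 = 6: 6/1
a_1 = 3: 19/3
a_2 = 3: 63/10

63/10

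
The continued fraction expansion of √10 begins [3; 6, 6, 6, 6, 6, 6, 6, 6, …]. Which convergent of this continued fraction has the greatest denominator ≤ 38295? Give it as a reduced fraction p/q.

a_0 = 3: 3/1  (≤ bound)
a_1 = 6: 19/6  (≤ bound)
a_2 = 6: 117/37  (≤ bound)
a_3 = 6: 721/228  (≤ bound)
a_4 = 6: 4443/1405  (≤ bound)
a_5 = 6: 27379/8658  (≤ bound)
a_6 = 6: 168717/53353  (> 38295, stop)

27379/8658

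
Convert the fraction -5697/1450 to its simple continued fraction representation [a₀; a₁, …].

⌊-5697/1450⌋ = -4, remainder 103
⌊1450/103⌋ = 14, remainder 8
⌊103/8⌋ = 12, remainder 7
⌊8/7⌋ = 1, remainder 1
⌊7/1⌋ = 7, remainder 0

[-4; 14, 12, 1, 7]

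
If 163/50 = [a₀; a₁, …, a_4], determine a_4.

⌊163/50⌋ = 3, remainder 13
⌊50/13⌋ = 3, remainder 11
⌊13/11⌋ = 1, remainder 2
⌊11/2⌋ = 5, remainder 1
⌊2/1⌋ = 2, remainder 0

2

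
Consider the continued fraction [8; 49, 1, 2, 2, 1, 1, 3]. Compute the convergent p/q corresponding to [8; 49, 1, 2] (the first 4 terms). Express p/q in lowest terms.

1195/149

Start with 2.
1 + 1/(2/1) = 1 + 1/2 = 3/2
49 + 1/(3/2) = 49 + 2/3 = 149/3
8 + 1/(149/3) = 8 + 3/149 = 1195/149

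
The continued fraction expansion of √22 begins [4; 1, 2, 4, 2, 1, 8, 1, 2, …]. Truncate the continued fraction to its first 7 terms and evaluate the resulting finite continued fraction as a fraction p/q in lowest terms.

1712/365

Build up convergents one term at a time:
a_0 = 4: 4/1
a_1 = 1: 5/1
a_2 = 2: 14/3
a_3 = 4: 61/13
a_4 = 2: 136/29
a_5 = 1: 197/42
a_6 = 8: 1712/365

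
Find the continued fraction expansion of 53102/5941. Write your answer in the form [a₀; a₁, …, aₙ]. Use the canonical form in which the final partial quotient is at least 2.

Apply division with remainder until the remainder is 0:
53102 = 8·5941 + 5574, so a_0 = 8
5941 = 1·5574 + 367, so a_1 = 1
5574 = 15·367 + 69, so a_2 = 15
367 = 5·69 + 22, so a_3 = 5
69 = 3·22 + 3, so a_4 = 3
22 = 7·3 + 1, so a_5 = 7
3 = 3·1 + 0, so a_6 = 3

[8; 1, 15, 5, 3, 7, 3]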